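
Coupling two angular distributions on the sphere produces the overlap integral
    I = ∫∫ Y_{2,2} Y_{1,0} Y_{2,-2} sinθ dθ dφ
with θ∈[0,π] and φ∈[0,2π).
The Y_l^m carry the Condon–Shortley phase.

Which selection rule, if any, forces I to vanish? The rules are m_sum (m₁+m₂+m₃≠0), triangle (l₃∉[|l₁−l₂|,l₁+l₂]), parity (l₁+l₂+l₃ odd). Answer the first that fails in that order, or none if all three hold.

azimuthal sum: 2 + 0 − 2 = 0  ✓
1 ≤ 2 ≤ 3 (triangle on l)  ✓
L = 2 + 1 + 2 = 5 (odd)  ✗

parity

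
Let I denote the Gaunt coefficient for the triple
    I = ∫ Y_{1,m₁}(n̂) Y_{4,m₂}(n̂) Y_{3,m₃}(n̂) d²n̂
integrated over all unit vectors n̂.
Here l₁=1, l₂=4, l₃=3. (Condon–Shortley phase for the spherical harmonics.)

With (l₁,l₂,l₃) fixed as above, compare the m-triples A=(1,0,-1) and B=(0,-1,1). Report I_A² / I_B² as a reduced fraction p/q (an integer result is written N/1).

2/5

Same 1,4,3: normalisation and zero-m 3j drop out of the ratio.
A: Δ: 2! 0! 6! / 9! → 1/252; sum: t=0:+1/96 = 1/96; 3j²(1 4 3; 1 0 -1) = Δ·Π!·Σ² = 1/42  (sign +1)
B: Δ: 2! 0! 6! / 9! → 1/252; sum: t=1:−1/48 = -1/48; 3j²(1 4 3; 0 -1 1) = Δ·Π!·Σ² = 5/84  (sign -1)
I_A²/I_B² = (1/42)/(5/84) = 2/5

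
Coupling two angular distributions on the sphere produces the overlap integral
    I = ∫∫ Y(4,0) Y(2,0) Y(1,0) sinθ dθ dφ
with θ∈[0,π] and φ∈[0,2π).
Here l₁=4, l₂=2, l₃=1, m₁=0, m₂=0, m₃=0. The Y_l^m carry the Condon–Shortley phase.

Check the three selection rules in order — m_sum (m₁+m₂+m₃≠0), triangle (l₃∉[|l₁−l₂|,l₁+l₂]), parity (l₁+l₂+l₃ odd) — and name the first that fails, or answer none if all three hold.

m₁+m₂+m₃ = 0 + 0 + 0 = 0  ✓
triangle: |4−2|=2 ≤ l₃=1 ≤ 4+2=6  ✗
parity: l₁+l₂+l₃ = 7 is odd

triangle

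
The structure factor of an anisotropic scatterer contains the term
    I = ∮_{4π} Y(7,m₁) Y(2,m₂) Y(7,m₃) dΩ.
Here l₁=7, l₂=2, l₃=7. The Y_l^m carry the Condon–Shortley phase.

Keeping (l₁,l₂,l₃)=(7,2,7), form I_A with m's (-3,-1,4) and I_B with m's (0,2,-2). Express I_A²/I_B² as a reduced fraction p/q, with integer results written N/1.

77/108

Same 7,2,7: normalisation and zero-m 3j drop out of the ratio.
A: Δ: 2! 12! 2! / 17! → 1/185640; sum: t=0:+1/14515200 t=1:−1/4354560 = -1/6220800; 3j²(7 2 7; -3 -1 4) = Δ·Π!·Σ² = 77/4420  (sign +1)
B: Δ: 2! 12! 2! / 17! → 1/185640; sum: t=2:+1/2419200 = 1/2419200; 3j²(7 2 7; 0 2 -2) = Δ·Π!·Σ² = 27/1105  (sign -1)
I_A²/I_B² = (77/4420)/(27/1105) = 77/108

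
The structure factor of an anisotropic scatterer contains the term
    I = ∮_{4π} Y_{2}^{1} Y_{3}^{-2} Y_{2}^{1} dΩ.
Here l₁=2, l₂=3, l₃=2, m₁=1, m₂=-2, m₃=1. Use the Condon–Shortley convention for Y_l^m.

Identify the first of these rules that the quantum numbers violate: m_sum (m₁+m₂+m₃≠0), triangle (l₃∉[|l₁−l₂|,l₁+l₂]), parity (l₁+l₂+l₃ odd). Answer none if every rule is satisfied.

Σmᵢ = 0  ✓
l₃∈[|l₁−l₂|,l₁+l₂]=[1,5], have l₃=2  ✓
Σlᵢ = 7 ⇒ odd  ✗

parity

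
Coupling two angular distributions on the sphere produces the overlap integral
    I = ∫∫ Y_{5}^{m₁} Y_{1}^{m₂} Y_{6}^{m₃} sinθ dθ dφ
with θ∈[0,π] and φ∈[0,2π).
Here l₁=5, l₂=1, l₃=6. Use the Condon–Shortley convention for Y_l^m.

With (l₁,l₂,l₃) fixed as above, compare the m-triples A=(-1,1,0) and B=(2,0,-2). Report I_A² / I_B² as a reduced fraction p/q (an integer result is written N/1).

15/32

l's match ⇒ only the (l;m) 3-j factors differ between A and B.
A: triangle coeff Δ(5,1,6) = 1/858; Σ_t [0,0]: t=0:+1/34560 = 1/34560; (3j)²=5/286 [(5 1 6; -1 1 0)], sign=+1
B: triangle coeff Δ(5,1,6) = 1/858; Σ_t [0,0]: t=0:+1/30240 = 1/30240; (3j)²=16/429 [(5 1 6; 2 0 -2)], sign=+1
I_A²/I_B² = (5/286)/(16/429) = 15/32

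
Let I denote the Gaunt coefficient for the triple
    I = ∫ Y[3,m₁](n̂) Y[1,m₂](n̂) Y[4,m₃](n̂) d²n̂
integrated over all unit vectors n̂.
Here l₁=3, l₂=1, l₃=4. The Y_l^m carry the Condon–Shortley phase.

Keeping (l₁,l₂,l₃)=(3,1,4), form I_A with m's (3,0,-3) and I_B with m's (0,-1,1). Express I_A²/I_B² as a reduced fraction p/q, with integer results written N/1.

l's match ⇒ only the (l;m) 3-j factors differ between A and B.
A: triangle coeff Δ(3,1,4) = 1/252; Σ_t [0,0]: t=0:+1/720 = 1/720; (3j)²=1/36 [(3 1 4; 3 0 -3)], sign=-1
B: triangle coeff Δ(3,1,4) = 1/252; Σ_t [0,0]: t=0:+1/72 = 1/72; (3j)²=5/126 [(3 1 4; 0 -1 1)], sign=-1
I_A²/I_B² = (1/36)/(5/126) = 7/10

7/10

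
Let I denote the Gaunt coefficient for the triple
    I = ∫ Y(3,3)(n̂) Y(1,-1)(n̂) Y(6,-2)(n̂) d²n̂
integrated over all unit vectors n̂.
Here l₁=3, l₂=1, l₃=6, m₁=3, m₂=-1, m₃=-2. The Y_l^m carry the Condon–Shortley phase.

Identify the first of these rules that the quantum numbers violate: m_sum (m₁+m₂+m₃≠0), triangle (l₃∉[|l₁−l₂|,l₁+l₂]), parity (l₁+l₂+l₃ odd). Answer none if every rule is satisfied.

azimuthal sum: 3 − 1 − 2 = 0  ✓
2 ≤ 6 ≤ 4 (triangle on l)  ✗
L = 3 + 1 + 6 = 10 (even)

triangle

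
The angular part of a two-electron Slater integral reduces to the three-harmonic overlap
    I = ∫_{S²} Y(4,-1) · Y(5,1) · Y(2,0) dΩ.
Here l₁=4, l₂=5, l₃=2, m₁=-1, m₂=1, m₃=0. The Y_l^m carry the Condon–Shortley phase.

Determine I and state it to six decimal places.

0.000000

l₁+l₂+l₃=11 is odd: 3j(l;000)=0 ⇒ I=0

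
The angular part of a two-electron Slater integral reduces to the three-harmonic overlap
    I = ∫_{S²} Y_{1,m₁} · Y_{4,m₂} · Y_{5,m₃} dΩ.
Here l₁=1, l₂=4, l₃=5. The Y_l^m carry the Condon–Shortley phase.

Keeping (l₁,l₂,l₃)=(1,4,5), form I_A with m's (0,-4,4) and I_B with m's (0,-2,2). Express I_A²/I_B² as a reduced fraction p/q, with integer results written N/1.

Shared (l₁,l₂,l₃)=(1,4,5): N and (l;000)² cancel in I_A²/I_B².
A: Δ = 0!·2!·8!/11! = 1/495; Racah Σ t=0..0: t=0:+1/40320 = 1/40320; ⇒ 3j(1 4 5; 0 -4 4)² = 1/55, sgn -1
B: Δ = 0!·2!·8!/11! = 1/495; Racah Σ t=0..0: t=0:+1/1440 = 1/1440; ⇒ 3j(1 4 5; 0 -2 2)² = 7/165, sgn -1
I_A²/I_B² = (1/55)/(7/165) = 3/7

3/7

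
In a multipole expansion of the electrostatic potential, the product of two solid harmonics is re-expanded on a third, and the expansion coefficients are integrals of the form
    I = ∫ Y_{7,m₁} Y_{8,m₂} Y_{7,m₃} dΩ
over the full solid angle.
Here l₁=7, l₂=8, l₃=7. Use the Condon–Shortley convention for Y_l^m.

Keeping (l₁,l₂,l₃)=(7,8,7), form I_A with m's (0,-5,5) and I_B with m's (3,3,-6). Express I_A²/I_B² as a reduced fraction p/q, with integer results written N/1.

l's match ⇒ only the (l;m) 3-j factors differ between A and B.
A: triangle coeff Δ(7,8,7) = 1/22086194130; Σ_t [1,3]: t=1:−1/5225472000 t=2:+1/870912000 t=3:−1/1393459200 = 1/4180377600; (3j)²=35/14858 [(7 8 7; 0 -5 5)], sign=+1
B: triangle coeff Δ(7,8,7) = 1/22086194130; Σ_t [3,4]: t=3:−1/3483648000 t=4:+1/2090188800 = 1/5225472000; (3j)²=32/7429 [(7 8 7; 3 3 -6)], sign=-1
I_A²/I_B² = (35/14858)/(32/7429) = 35/64

35/64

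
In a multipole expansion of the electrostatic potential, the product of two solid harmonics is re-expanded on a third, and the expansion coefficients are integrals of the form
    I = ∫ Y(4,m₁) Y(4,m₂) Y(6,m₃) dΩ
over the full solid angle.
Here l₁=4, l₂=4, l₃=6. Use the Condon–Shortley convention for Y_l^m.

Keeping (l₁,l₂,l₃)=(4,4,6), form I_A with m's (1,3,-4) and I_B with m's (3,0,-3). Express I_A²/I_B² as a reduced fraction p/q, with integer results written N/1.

3/50

Shared (l₁,l₂,l₃)=(4,4,6): N and (l;000)² cancel in I_A²/I_B².
A: Δ = 2!·6!·6!/15! = 1/1261260; Racah Σ t=1..2: t=1:−1/34560 t=2:+1/28800 = 1/172800; ⇒ 3j(4 4 6; 1 3 -4)² = 1/1430, sgn +1
B: Δ = 2!·6!·6!/15! = 1/1261260; Racah Σ t=0..1: t=0:+1/11520 t=1:−1/25920 = 1/20736; ⇒ 3j(4 4 6; 3 0 -3)² = 5/429, sgn -1
I_A²/I_B² = (1/1430)/(5/429) = 3/50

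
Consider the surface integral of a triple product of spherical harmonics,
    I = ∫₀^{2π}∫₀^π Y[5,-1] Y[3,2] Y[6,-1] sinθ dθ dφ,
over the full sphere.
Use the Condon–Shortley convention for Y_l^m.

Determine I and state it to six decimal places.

0.134828

Checks pass: Σm=0; 14 even; l₃=6∈[2,8].
(2·5+1)(2·3+1)(2·6+1) = 1001
Δ: 2! 8! 4! / 15! → 1/675675
sum: t=0:+1/8640 t=1:−1/2304 t=2:+1/8640 = -7/34560
3j²(5 3 6; 0 0 0) = Δ·Π!·Σ² = 7/429  (sign -1)
sum: t=1:−1/17280 t=2:+1/6912 = 1/11520
3j²(5 3 6; -1 2 -1) = Δ·Π!·Σ² = 2/143  (sign -1)
combine: 4πI² = 1001·7/429·2/143 = 98/429
take √, sign +1: I = 0.13482780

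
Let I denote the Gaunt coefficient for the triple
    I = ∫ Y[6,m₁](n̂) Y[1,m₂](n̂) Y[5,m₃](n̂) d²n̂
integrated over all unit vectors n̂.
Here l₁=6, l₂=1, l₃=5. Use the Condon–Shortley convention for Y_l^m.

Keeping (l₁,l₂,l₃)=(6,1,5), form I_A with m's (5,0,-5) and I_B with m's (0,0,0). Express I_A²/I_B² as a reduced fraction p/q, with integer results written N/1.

Shared (l₁,l₂,l₃)=(6,1,5): N and (l;000)² cancel in I_A²/I_B².
A: Δ = 2!·10!·0!/13! = 1/858; Racah Σ t=1..1: t=1:−1/3628800 = -1/3628800; ⇒ 3j(6 1 5; 5 0 -5)² = 1/78, sgn -1
B: Δ = 2!·10!·0!/13! = 1/858; Racah Σ t=1..1: t=1:−1/14400 = -1/14400; ⇒ 3j(6 1 5; 0 0 0)² = 6/143, sgn +1
I_A²/I_B² = (1/78)/(6/143) = 11/36

11/36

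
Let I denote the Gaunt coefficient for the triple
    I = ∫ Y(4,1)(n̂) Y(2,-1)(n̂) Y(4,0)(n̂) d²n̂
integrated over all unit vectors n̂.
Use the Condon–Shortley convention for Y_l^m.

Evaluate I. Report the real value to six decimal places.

-0.044869

m-sum 0 ✓  L=10 even ✓  2≤4≤6 ✓
Π(2lᵢ+1) = 9×5×9 = 405
triangle coeff Δ(4,2,4) = 1/13860
Σ_t [0,2]: t=0:+1/192 t=1:−1/36 t=2:+1/192 = -5/288
(3j)²=20/693 [(4 2 4; 0 0 0)], sign=-1
Σ_t [0,1]: t=0:+1/72 t=1:−1/96 = 1/288
(3j)²=1/462 [(4 2 4; 1 -1 0)], sign=+1
⇒ 4πI² = 150/5929
I = (-1)√(150/5929/(4π)) = -0.04486937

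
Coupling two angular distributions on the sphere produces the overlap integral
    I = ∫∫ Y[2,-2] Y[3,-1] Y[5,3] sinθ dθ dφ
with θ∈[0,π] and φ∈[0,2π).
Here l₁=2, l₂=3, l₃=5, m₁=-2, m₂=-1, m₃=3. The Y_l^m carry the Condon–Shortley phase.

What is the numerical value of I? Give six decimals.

Rules hold: Σm=0, L=10 even, 1≤5≤5.
N = 5·7·11 = 385
Δ = 0!·4!·6!/11! = 1/2310
Racah Σ t=0..0: t=0:+1/144 = 1/144
⇒ 3j(2 3 5; 0 0 0)² = 10/231, sgn -1
Racah Σ t=0..0: t=0:+1/1152 = 1/1152
⇒ 3j(2 3 5; -2 -1 3)² = 1/33, sgn +1
4πI² = N·(3j₀)²·(3jₘ)² = 50/99
I = -1·√(0.505051/4π) = -0.20047604

-0.200476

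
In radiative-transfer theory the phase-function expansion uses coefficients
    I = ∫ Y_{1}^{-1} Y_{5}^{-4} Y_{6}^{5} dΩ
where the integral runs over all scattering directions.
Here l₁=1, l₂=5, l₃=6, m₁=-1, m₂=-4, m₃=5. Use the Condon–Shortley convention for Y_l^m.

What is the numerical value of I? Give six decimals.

Rules hold: Σm=0, L=12 even, 4≤6≤6.
N = 3·11·13 = 429
Δ = 0!·2!·10!/13! = 1/858
Racah Σ t=0..0: t=0:+1/14400 = 1/14400
⇒ 3j(1 5 6; 0 0 0)² = 6/143, sgn +1
Racah Σ t=0..0: t=0:+1/725760 = 1/725760
⇒ 3j(1 5 6; -1 -4 5)² = 5/78, sgn -1
4πI² = N·(3j₀)²·(3jₘ)² = 15/13
I = -1·√(1.15385/4π) = -0.30301841

-0.303018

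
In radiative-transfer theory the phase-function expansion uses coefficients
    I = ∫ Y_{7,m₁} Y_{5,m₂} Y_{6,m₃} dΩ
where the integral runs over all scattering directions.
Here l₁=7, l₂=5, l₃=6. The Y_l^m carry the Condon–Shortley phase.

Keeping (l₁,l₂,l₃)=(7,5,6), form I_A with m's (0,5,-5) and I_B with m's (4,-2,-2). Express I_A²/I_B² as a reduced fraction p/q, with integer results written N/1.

700/2187

l's match ⇒ only the (l;m) 3-j factors differ between A and B.
A: triangle coeff Δ(7,5,6) = 1/174594420; Σ_t [6,6]: t=6:+1/87091200 = 1/87091200; (3j)²=35/12597 [(7 5 6; 0 5 -5)], sign=-1
B: triangle coeff Δ(7,5,6) = 1/174594420; Σ_t [0,3]: t=0:+1/3110400 t=1:−1/691200 t=2:+1/1451520 t=3:−1/34836480 = -1/2150400; (3j)²=729/83980 [(7 5 6; 4 -2 -2)], sign=-1
I_A²/I_B² = (35/12597)/(729/83980) = 700/2187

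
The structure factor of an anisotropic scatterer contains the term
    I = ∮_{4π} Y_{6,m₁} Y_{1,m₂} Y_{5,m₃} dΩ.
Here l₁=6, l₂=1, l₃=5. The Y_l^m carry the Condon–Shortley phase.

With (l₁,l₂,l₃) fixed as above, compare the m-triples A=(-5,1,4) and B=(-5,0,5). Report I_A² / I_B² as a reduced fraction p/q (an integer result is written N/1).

Shared (l₁,l₂,l₃)=(6,1,5): N and (l;000)² cancel in I_A²/I_B².
A: Δ = 2!·10!·0!/13! = 1/858; Racah Σ t=2..2: t=2:+1/725760 = 1/725760; ⇒ 3j(6 1 5; -5 1 4)² = 5/78, sgn -1
B: Δ = 2!·10!·0!/13! = 1/858; Racah Σ t=1..1: t=1:−1/3628800 = -1/3628800; ⇒ 3j(6 1 5; -5 0 5)² = 1/78, sgn -1
I_A²/I_B² = (5/78)/(1/78) = 5/1

5/1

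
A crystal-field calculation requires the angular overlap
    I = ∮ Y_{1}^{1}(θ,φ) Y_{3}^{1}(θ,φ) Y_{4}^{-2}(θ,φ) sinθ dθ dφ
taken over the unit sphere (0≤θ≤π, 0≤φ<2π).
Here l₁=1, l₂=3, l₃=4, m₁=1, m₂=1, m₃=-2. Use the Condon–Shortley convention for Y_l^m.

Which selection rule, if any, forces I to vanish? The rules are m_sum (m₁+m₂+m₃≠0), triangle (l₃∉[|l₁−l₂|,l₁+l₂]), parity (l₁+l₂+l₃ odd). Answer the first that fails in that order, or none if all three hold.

azimuthal sum: 1 + 1 − 2 = 0  ✓
2 ≤ 4 ≤ 4 (triangle on l)  ✓
L = 1 + 3 + 4 = 8 (even)  ✓

none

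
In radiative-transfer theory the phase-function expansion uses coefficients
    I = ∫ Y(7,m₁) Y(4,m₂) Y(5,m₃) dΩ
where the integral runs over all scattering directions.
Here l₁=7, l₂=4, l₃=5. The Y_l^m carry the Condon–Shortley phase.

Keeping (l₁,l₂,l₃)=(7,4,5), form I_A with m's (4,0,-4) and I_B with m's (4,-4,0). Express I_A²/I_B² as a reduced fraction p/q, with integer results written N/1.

36/49

Shared (l₁,l₂,l₃)=(7,4,5): N and (l;000)² cancel in I_A²/I_B².
A: Δ = 6!·8!·2!/17! = 1/6126120; Racah Σ t=2..3: t=2:+1/483840 t=3:−1/1451520 = 1/725760; ⇒ 3j(7 4 5; 4 0 -4)² = 24/1547, sgn -1
B: Δ = 6!·8!·2!/17! = 1/6126120; Racah Σ t=0..0: t=0:+1/1036800 = 1/1036800; ⇒ 3j(7 4 5; 4 -4 0)² = 14/663, sgn -1
I_A²/I_B² = (24/1547)/(14/663) = 36/49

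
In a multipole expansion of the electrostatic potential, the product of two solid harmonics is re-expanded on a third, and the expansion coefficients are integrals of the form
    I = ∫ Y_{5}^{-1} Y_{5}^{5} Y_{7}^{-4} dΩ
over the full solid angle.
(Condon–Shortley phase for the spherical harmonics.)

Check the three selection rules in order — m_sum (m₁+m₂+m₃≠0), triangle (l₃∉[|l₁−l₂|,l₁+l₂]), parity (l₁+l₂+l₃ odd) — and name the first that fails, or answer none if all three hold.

parity

m₁+m₂+m₃ = -1 + 5 − 4 = 0  ✓
triangle: |5−5|=0 ≤ l₃=7 ≤ 5+5=10  ✓
parity: l₁+l₂+l₃ = 17 is odd  ✗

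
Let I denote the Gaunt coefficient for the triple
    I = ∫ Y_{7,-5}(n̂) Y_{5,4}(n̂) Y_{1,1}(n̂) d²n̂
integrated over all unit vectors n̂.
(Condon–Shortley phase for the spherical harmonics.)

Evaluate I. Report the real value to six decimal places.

0.000000

triangle: need 2≤l₃≤12, have 1; I=0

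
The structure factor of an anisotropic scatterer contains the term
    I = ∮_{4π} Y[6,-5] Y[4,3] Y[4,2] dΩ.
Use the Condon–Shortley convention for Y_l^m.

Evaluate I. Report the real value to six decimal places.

-0.100084

Checks pass: Σm=0; 14 even; l₃=4∈[2,10].
(2·6+1)(2·4+1)(2·4+1) = 1053
Δ: 6! 6! 2! / 15! → 1/1261260
sum: t=2:+1/4608 t=3:−1/1296 t=4:+1/4608 = -7/20736
3j²(6 4 4; 0 0 0) = Δ·Π!·Σ² = 20/1287  (sign -1)
sum: t=5:−1/172800 t=6:+1/86400 = 1/172800
3j²(6 4 4; -5 3 2) = Δ·Π!·Σ² = 1/130  (sign +1)
combine: 4πI² = 1053·20/1287·1/130 = 18/143
take √, sign -1: I = -0.10008369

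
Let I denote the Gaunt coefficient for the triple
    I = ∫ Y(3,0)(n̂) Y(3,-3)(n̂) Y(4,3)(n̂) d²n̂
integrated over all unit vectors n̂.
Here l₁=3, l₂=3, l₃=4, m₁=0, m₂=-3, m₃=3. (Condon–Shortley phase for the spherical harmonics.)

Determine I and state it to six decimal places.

Checks pass: Σm=0; 10 even; l₃=4∈[0,6].
(2·3+1)(2·3+1)(2·4+1) = 441
Δ: 2! 4! 4! / 11! → 1/34650
sum: t=0:+1/72 t=1:−1/16 t=2:+1/72 = -5/144
3j²(3 3 4; 0 0 0) = Δ·Π!·Σ² = 2/77  (sign -1)
sum: t=0:+1/288 = 1/288
3j²(3 3 4; 0 -3 3) = Δ·Π!·Σ² = 1/22  (sign -1)
combine: 4πI² = 441·2/77·1/22 = 63/121
take √, sign +1: I = 0.20355073

0.203551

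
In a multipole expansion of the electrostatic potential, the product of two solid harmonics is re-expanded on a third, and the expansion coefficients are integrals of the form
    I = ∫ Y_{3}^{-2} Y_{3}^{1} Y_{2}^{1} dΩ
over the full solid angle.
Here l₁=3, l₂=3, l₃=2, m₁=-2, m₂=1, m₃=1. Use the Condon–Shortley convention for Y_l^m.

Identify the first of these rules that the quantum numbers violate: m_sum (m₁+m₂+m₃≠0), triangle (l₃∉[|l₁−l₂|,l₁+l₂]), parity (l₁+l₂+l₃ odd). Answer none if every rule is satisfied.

none

Σmᵢ = 0  ✓
l₃∈[|l₁−l₂|,l₁+l₂]=[0,6], have l₃=2  ✓
Σlᵢ = 8 ⇒ even  ✓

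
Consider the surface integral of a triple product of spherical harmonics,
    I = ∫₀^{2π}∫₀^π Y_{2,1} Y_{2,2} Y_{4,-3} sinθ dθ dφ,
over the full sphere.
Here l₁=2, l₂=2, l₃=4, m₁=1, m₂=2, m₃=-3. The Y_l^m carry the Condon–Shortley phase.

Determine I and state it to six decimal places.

Rules hold: Σm=0, L=8 even, 0≤4≤4.
N = 5·5·9 = 225
Δ = 0!·4!·4!/9! = 1/630
Racah Σ t=0..0: t=0:+1/16 = 1/16
⇒ 3j(2 2 4; 0 0 0)² = 2/35, sgn +1
Racah Σ t=0..0: t=0:+1/144 = 1/144
⇒ 3j(2 2 4; 1 2 -3)² = 1/18, sgn -1
4πI² = N·(3j₀)²·(3jₘ)² = 5/7
I = -1·√(0.714286/4π) = -0.23841361

-0.238414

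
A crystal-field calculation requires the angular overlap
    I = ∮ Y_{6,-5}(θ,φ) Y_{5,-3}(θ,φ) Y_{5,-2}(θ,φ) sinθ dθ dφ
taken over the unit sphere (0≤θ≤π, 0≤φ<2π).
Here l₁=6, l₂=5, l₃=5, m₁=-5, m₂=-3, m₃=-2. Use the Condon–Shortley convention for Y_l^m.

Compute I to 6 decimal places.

-5 − 3 − 2 = -10 ≠ 0: azimuthal integral kills it; I = 0

0.000000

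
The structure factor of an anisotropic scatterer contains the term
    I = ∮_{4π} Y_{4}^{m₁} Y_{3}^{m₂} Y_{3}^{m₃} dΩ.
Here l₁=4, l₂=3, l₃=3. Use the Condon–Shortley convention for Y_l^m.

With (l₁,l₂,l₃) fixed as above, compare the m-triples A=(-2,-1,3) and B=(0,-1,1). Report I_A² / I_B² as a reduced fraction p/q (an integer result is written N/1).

54/1

Shared (l₁,l₂,l₃)=(4,3,3): N and (l;000)² cancel in I_A²/I_B².
A: Δ = 4!·4!·2!/11! = 1/34650; Racah Σ t=2..2: t=2:+1/192 = 1/192; ⇒ 3j(4 3 3; -2 -1 3)² = 3/77, sgn +1
B: Δ = 4!·4!·2!/11! = 1/34650; Racah Σ t=0..2: t=0:+1/1152 t=1:−1/36 t=2:+1/32 = 5/1152; ⇒ 3j(4 3 3; 0 -1 1)² = 1/1386, sgn +1
I_A²/I_B² = (3/77)/(1/1386) = 54/1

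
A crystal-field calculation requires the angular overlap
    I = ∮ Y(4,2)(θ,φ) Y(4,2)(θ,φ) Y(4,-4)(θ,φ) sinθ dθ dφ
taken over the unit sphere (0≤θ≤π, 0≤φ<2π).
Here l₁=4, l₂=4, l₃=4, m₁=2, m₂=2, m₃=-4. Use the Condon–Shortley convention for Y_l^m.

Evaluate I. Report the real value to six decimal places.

0.190983

Checks pass: Σm=0; 12 even; l₃=4∈[0,8].
(2·4+1)(2·4+1)(2·4+1) = 729
Δ: 4! 4! 4! / 13! → 1/450450
sum: t=0:+1/13824 t=1:−1/216 t=2:+1/64 t=3:−1/216 t=4:+1/13824 = 5/768
3j²(4 4 4; 0 0 0) = Δ·Π!·Σ² = 18/1001  (sign +1)
sum: t=2:+1/2304 = 1/2304
3j²(4 4 4; 2 2 -4) = Δ·Π!·Σ² = 5/143  (sign +1)
combine: 4πI² = 729·18/1001·5/143 = 65610/143143
take √, sign +1: I = 0.19098314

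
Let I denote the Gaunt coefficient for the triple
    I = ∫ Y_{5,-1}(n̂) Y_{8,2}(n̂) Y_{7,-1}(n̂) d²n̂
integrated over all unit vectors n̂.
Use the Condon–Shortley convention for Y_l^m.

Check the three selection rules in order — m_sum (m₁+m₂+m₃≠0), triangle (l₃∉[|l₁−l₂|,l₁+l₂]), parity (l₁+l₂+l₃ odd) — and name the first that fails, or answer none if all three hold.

Σmᵢ = 0  ✓
l₃∈[|l₁−l₂|,l₁+l₂]=[3,13], have l₃=7  ✓
Σlᵢ = 20 ⇒ even  ✓

none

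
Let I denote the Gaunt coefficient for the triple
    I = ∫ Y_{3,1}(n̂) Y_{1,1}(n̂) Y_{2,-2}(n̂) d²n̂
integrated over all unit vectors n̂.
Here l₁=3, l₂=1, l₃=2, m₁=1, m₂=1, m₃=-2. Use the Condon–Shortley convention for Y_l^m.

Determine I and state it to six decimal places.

Checks pass: Σm=0; 6 even; l₃=2∈[2,4].
(2·3+1)(2·1+1)(2·2+1) = 105
Δ: 2! 4! 0! / 7! → 1/105
sum: t=1:−1/4 = -1/4
3j²(3 1 2; 0 0 0) = Δ·Π!·Σ² = 3/35  (sign -1)
sum: t=2:+1/48 = 1/48
3j²(3 1 2; 1 1 -2) = Δ·Π!·Σ² = 1/105  (sign +1)
combine: 4πI² = 105·3/35·1/105 = 3/35
take √, sign -1: I = -0.08258890

-0.082589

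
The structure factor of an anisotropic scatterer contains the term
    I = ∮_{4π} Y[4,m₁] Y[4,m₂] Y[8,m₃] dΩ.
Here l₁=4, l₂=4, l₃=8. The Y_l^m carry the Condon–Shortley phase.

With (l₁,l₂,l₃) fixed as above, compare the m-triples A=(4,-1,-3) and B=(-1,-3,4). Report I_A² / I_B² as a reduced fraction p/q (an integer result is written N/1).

5/96

Shared (l₁,l₂,l₃)=(4,4,8): N and (l;000)² cancel in I_A²/I_B².
A: Δ = 0!·8!·8!/17! = 1/218790; Racah Σ t=0..0: t=0:+1/29030400 = 1/29030400; ⇒ 3j(4 4 8; 4 -1 -3)² = 1/1326, sgn -1
B: Δ = 0!·8!·8!/17! = 1/218790; Racah Σ t=0..0: t=0:+1/3628800 = 1/3628800; ⇒ 3j(4 4 8; -1 -3 4)² = 16/1105, sgn +1
I_A²/I_B² = (1/1326)/(16/1105) = 5/96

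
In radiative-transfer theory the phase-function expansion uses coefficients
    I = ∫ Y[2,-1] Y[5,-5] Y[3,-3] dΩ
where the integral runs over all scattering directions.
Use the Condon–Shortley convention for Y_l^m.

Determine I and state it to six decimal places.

Σmᵢ = -9 ≠ 0, so the φ-integral vanishes; I = 0

0.000000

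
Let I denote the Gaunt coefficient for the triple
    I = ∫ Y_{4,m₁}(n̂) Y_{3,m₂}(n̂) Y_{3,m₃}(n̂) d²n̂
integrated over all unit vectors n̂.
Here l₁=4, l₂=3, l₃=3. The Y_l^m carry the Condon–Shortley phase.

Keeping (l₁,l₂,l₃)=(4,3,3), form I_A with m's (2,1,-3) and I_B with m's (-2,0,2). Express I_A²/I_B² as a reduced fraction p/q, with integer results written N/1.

Same 4,3,3: normalisation and zero-m 3j drop out of the ratio.
A: Δ: 4! 4! 2! / 11! → 1/34650; sum: t=2:+1/192 = 1/192; 3j²(4 3 3; 2 1 -3) = Δ·Π!·Σ² = 3/77  (sign +1)
B: Δ: 4! 4! 2! / 11! → 1/34650; sum: t=2:+1/96 t=3:−1/72 = -1/288; 3j²(4 3 3; -2 0 2) = Δ·Π!·Σ² = 1/462  (sign +1)
I_A²/I_B² = (3/77)/(1/462) = 18/1

18/1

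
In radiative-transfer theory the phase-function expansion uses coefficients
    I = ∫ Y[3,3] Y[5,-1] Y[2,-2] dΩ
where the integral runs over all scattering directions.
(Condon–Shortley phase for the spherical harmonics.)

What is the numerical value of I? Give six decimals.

-0.023961

Checks pass: Σm=0; 10 even; l₃=2∈[2,8].
(2·3+1)(2·5+1)(2·2+1) = 385
Δ: 6! 0! 4! / 11! → 1/2310
sum: t=3:−1/144 = -1/144
3j²(3 5 2; 0 0 0) = Δ·Π!·Σ² = 10/231  (sign -1)
sum: t=0:+1/17280 = 1/17280
3j²(3 5 2; 3 -1 -2) = Δ·Π!·Σ² = 1/2310  (sign +1)
combine: 4πI² = 385·10/231·1/2310 = 5/693
take √, sign -1: I = -0.02396147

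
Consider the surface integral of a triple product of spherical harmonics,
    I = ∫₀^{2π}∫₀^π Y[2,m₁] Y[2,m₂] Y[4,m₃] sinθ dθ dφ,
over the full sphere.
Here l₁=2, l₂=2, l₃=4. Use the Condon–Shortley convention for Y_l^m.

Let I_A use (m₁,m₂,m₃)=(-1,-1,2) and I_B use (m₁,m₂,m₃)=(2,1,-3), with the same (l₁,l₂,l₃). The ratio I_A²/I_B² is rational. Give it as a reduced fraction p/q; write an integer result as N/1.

Shared (l₁,l₂,l₃)=(2,2,4): N and (l;000)² cancel in I_A²/I_B².
A: Δ = 0!·4!·4!/9! = 1/630; Racah Σ t=0..0: t=0:+1/36 = 1/36; ⇒ 3j(2 2 4; -1 -1 2)² = 4/63, sgn +1
B: Δ = 0!·4!·4!/9! = 1/630; Racah Σ t=0..0: t=0:+1/144 = 1/144; ⇒ 3j(2 2 4; 2 1 -3)² = 1/18, sgn -1
I_A²/I_B² = (4/63)/(1/18) = 8/7

8/7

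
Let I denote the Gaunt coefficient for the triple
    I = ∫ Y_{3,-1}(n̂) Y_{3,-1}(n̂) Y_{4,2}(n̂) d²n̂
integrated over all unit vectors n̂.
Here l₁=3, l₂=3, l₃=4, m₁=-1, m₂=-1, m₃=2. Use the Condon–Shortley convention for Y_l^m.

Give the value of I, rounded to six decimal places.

Rules hold: Σm=0, L=10 even, 0≤4≤6.
N = 7·7·9 = 441
Δ = 2!·4!·4!/11! = 1/34650
Racah Σ t=0..2: t=0:+1/72 t=1:−1/16 t=2:+1/72 = -5/144
⇒ 3j(3 3 4; 0 0 0)² = 2/77, sgn -1
Racah Σ t=0..2: t=0:+1/192 t=1:−1/36 t=2:+1/192 = -5/288
⇒ 3j(3 3 4; -1 -1 2)² = 20/693, sgn -1
4πI² = N·(3j₀)²·(3jₘ)² = 40/121
I = +1·√(0.330579/4π) = 0.16219310

0.162193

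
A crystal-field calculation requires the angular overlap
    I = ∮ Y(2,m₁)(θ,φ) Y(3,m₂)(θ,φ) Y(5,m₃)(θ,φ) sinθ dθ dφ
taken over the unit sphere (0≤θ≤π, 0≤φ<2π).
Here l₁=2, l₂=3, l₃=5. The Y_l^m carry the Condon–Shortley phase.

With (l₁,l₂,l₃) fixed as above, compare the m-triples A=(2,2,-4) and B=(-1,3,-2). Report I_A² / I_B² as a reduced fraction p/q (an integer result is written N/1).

18/1

Same 2,3,5: normalisation and zero-m 3j drop out of the ratio.
A: Δ: 0! 4! 6! / 11! → 1/2310; sum: t=0:+1/2880 = 1/2880; 3j²(2 3 5; 2 2 -4) = Δ·Π!·Σ² = 3/55  (sign -1)
B: Δ: 0! 4! 6! / 11! → 1/2310; sum: t=0:+1/4320 = 1/4320; 3j²(2 3 5; -1 3 -2) = Δ·Π!·Σ² = 1/330  (sign -1)
I_A²/I_B² = (3/55)/(1/330) = 18/1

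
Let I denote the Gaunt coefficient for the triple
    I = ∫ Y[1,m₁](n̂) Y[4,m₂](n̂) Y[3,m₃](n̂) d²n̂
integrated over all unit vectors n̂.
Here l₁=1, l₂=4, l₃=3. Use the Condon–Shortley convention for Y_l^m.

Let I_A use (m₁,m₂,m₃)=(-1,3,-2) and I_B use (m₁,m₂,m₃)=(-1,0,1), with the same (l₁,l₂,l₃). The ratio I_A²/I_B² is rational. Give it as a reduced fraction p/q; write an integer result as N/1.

7/2

Same 1,4,3: normalisation and zero-m 3j drop out of the ratio.
A: Δ: 2! 0! 6! / 9! → 1/252; sum: t=2:+1/240 = 1/240; 3j²(1 4 3; -1 3 -2) = Δ·Π!·Σ² = 1/12  (sign -1)
B: Δ: 2! 0! 6! / 9! → 1/252; sum: t=2:+1/96 = 1/96; 3j²(1 4 3; -1 0 1) = Δ·Π!·Σ² = 1/42  (sign +1)
I_A²/I_B² = (1/12)/(1/42) = 7/2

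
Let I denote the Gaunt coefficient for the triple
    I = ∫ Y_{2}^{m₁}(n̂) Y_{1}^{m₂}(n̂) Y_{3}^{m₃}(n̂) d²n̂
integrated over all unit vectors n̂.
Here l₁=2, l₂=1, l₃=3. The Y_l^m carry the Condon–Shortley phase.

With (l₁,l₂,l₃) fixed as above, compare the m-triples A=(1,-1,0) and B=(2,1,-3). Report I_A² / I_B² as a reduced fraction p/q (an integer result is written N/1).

1/5

l's match ⇒ only the (l;m) 3-j factors differ between A and B.
A: triangle coeff Δ(2,1,3) = 1/105; Σ_t [0,0]: t=0:+1/12 = 1/12; (3j)²=1/35 [(2 1 3; 1 -1 0)], sign=-1
B: triangle coeff Δ(2,1,3) = 1/105; Σ_t [0,0]: t=0:+1/48 = 1/48; (3j)²=1/7 [(2 1 3; 2 1 -3)], sign=+1
I_A²/I_B² = (1/35)/(1/7) = 1/5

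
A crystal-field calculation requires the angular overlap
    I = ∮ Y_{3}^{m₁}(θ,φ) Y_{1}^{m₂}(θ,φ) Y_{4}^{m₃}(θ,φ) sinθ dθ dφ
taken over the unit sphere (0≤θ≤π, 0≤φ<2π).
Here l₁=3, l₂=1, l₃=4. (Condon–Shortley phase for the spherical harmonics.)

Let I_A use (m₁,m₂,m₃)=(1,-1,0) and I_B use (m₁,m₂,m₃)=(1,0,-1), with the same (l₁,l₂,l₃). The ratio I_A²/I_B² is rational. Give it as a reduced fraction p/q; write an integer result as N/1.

Same 3,1,4: normalisation and zero-m 3j drop out of the ratio.
A: Δ: 0! 6! 2! / 9! → 1/252; sum: t=0:+1/96 = 1/96; 3j²(3 1 4; 1 -1 0) = Δ·Π!·Σ² = 1/42  (sign +1)
B: Δ: 0! 6! 2! / 9! → 1/252; sum: t=0:+1/48 = 1/48; 3j²(3 1 4; 1 0 -1) = Δ·Π!·Σ² = 5/84  (sign -1)
I_A²/I_B² = (1/42)/(5/84) = 2/5

2/5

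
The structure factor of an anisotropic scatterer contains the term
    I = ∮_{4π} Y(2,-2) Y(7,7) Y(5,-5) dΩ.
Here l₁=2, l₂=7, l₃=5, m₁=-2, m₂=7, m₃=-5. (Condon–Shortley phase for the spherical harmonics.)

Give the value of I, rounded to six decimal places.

m-sum 0 ✓  L=14 even ✓  5≤5≤9 ✓
Π(2lᵢ+1) = 5×15×11 = 825
triangle coeff Δ(2,7,5) = 1/15015
Σ_t [2,2]: t=2:+1/57600 = 1/57600
(3j)²=21/715 [(2 7 5; 0 0 0)], sign=-1
Σ_t [4,4]: t=4:+1/87091200 = 1/87091200
(3j)²=1/15 [(2 7 5; -2 7 -5)], sign=+1
⇒ 4πI² = 21/13
I = (-1)√(21/13/(4π)) = -0.35853622

-0.358536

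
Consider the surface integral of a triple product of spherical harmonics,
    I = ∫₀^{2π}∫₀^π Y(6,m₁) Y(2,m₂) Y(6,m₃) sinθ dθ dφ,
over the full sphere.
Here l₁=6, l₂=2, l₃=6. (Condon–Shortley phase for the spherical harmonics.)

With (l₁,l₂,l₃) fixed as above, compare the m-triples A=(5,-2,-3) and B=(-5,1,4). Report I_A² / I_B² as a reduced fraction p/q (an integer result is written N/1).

l's match ⇒ only the (l;m) 3-j factors differ between A and B.
A: triangle coeff Δ(6,2,6) = 1/90090; Σ_t [0,0]: t=0:+1/1451520 = 1/1451520; (3j)²=1/91 [(6 2 6; 5 -2 -3)], sign=-1
B: triangle coeff Δ(6,2,6) = 1/90090; Σ_t [1,2]: t=1:−1/7257600 t=2:+1/725760 = 1/806400; (3j)²=27/910 [(6 2 6; -5 1 4)], sign=+1
I_A²/I_B² = (1/91)/(27/910) = 10/27

10/27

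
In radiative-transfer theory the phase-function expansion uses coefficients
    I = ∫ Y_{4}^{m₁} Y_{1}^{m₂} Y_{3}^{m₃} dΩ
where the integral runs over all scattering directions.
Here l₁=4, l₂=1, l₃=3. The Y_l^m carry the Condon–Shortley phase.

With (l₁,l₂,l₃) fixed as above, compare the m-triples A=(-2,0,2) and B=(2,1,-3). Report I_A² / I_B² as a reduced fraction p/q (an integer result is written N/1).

Shared (l₁,l₂,l₃)=(4,1,3): N and (l;000)² cancel in I_A²/I_B².
A: Δ = 2!·6!·0!/9! = 1/252; Racah Σ t=1..1: t=1:−1/120 = -1/120; ⇒ 3j(4 1 3; -2 0 2)² = 1/21, sgn +1
B: Δ = 2!·6!·0!/9! = 1/252; Racah Σ t=2..2: t=2:+1/1440 = 1/1440; ⇒ 3j(4 1 3; 2 1 -3)² = 1/252, sgn +1
I_A²/I_B² = (1/21)/(1/252) = 12/1

12/1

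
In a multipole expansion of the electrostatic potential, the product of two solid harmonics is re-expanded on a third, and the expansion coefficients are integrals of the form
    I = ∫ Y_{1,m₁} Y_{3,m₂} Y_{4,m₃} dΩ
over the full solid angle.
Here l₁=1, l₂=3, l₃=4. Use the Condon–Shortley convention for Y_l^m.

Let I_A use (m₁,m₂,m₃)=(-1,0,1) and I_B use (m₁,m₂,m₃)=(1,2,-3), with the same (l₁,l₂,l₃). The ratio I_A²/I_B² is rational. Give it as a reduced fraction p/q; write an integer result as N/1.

Same 1,3,4: normalisation and zero-m 3j drop out of the ratio.
A: Δ: 0! 2! 6! / 9! → 1/252; sum: t=0:+1/72 = 1/72; 3j²(1 3 4; -1 0 1) = Δ·Π!·Σ² = 5/126  (sign -1)
B: Δ: 0! 2! 6! / 9! → 1/252; sum: t=0:+1/240 = 1/240; 3j²(1 3 4; 1 2 -3) = Δ·Π!·Σ² = 1/12  (sign -1)
I_A²/I_B² = (5/126)/(1/12) = 10/21

10/21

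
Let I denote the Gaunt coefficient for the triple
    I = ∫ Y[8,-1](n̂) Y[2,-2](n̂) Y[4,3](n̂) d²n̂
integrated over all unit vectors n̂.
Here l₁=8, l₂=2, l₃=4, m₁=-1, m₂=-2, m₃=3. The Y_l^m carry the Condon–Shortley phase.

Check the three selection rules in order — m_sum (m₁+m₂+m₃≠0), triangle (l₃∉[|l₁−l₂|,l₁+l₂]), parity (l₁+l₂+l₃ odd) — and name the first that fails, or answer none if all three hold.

m₁+m₂+m₃ = -1 − 2 + 3 = 0  ✓
triangle: |8−2|=6 ≤ l₃=4 ≤ 8+2=10  ✗
parity: l₁+l₂+l₃ = 14 is even

triangle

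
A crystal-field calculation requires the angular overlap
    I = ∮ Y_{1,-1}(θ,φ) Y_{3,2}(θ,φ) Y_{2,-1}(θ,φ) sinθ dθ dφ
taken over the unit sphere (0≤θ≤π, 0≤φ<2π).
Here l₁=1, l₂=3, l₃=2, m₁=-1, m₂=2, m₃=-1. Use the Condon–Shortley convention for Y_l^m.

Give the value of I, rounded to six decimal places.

Checks pass: Σm=0; 6 even; l₃=2∈[2,4].
(2·1+1)(2·3+1)(2·2+1) = 105
Δ: 2! 0! 4! / 7! → 1/105
sum: t=1:−1/4 = -1/4
3j²(1 3 2; 0 0 0) = Δ·Π!·Σ² = 3/35  (sign -1)
sum: t=2:+1/12 = 1/12
3j²(1 3 2; -1 2 -1) = Δ·Π!·Σ² = 2/21  (sign -1)
combine: 4πI² = 105·3/35·2/21 = 6/7
take √, sign +1: I = 0.26116903

0.261169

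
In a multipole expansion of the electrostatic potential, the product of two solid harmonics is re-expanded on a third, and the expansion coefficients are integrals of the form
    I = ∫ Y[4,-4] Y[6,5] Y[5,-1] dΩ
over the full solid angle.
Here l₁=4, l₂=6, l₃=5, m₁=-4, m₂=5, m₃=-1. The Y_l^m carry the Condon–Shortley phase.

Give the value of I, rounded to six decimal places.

0.000000

l₁+l₂+l₃=15 is odd: 3j(l;000)=0 ⇒ I=0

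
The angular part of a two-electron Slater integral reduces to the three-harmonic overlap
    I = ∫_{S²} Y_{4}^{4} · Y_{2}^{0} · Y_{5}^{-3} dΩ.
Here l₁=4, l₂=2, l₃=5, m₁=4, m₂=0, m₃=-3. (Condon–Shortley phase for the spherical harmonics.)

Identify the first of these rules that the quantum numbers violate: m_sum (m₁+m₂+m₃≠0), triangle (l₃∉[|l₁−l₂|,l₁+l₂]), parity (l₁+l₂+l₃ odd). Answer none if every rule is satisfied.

m_sum

azimuthal sum: 4 + 0 − 3 = 1  ✗
2 ≤ 5 ≤ 6 (triangle on l)
L = 4 + 2 + 5 = 11 (odd)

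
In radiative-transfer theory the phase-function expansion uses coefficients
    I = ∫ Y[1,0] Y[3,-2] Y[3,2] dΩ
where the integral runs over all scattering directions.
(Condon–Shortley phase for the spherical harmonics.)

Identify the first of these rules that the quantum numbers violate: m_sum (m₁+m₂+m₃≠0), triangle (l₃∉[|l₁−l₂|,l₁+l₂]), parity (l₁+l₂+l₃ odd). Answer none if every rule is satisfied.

parity

Σmᵢ = 0  ✓
l₃∈[|l₁−l₂|,l₁+l₂]=[2,4], have l₃=3  ✓
Σlᵢ = 7 ⇒ odd  ✗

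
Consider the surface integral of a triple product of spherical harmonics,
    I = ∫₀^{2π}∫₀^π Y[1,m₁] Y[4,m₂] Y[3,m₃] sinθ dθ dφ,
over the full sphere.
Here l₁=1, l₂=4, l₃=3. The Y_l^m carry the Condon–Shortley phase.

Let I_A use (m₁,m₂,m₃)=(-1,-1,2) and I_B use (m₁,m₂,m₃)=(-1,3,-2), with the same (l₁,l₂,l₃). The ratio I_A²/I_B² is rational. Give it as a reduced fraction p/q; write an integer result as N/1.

Same 1,4,3: normalisation and zero-m 3j drop out of the ratio.
A: Δ: 2! 0! 6! / 9! → 1/252; sum: t=2:+1/240 = 1/240; 3j²(1 4 3; -1 -1 2) = Δ·Π!·Σ² = 1/84  (sign -1)
B: Δ: 2! 0! 6! / 9! → 1/252; sum: t=2:+1/240 = 1/240; 3j²(1 4 3; -1 3 -2) = Δ·Π!·Σ² = 1/12  (sign -1)
I_A²/I_B² = (1/84)/(1/12) = 1/7

1/7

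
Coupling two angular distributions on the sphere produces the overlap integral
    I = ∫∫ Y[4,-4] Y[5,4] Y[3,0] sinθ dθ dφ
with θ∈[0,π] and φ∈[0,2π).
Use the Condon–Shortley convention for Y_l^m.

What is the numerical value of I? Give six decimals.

-0.207724

Checks pass: Σm=0; 12 even; l₃=3∈[1,9].
(2·4+1)(2·5+1)(2·3+1) = 693
Δ: 6! 2! 4! / 13! → 1/180180
sum: t=2:+1/576 t=3:−1/144 t=4:+1/576 = -1/288
3j²(4 5 3; 0 0 0) = Δ·Π!·Σ² = 20/1001  (sign +1)
sum: t=6:+1/8640 = 1/8640
3j²(4 5 3; -4 4 0) = Δ·Π!·Σ² = 28/715  (sign -1)
combine: 4πI² = 693·20/1001·28/715 = 1008/1859
take √, sign -1: I = -0.20772350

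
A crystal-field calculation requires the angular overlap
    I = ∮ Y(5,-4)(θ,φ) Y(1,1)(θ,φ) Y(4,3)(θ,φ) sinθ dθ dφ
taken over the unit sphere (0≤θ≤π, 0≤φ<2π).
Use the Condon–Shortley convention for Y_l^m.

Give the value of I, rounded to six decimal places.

Checks pass: Σm=0; 10 even; l₃=4∈[4,6].
(2·5+1)(2·1+1)(2·4+1) = 297
Δ: 2! 8! 0! / 11! → 1/495
sum: t=1:−1/576 = -1/576
3j²(5 1 4; 0 0 0) = Δ·Π!·Σ² = 5/99  (sign -1)
sum: t=2:+1/10080 = 1/10080
3j²(5 1 4; -4 1 3) = Δ·Π!·Σ² = 4/55  (sign -1)
combine: 4πI² = 297·5/99·4/55 = 12/11
take √, sign +1: I = 0.29463840

0.294638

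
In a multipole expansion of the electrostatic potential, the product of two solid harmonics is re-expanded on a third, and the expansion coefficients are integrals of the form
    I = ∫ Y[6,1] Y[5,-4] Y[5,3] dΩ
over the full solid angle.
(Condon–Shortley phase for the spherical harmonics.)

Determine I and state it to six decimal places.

Rules hold: Σm=0, L=16 even, 1≤5≤11.
N = 13·11·11 = 1573
Δ = 6!·6!·4!/17! = 1/28588560
Racah Σ t=1..5: t=1:−1/345600 t=2:+1/13824 t=3:−1/5184 t=4:+1/13824 t=5:−1/345600 = -7/129600
⇒ 3j(6 5 5; 0 0 0)² = 80/7293, sgn +1
Racah Σ t=0..1: t=0:+1/518400 t=1:−1/138240 = -11/2073600
⇒ 3j(6 5 5; 1 -4 3)² = 77/4420, sgn -1
4πI² = N·(3j₀)²·(3jₘ)² = 3388/11271
I = -1·√(0.300594/4π) = -0.15466268

-0.154663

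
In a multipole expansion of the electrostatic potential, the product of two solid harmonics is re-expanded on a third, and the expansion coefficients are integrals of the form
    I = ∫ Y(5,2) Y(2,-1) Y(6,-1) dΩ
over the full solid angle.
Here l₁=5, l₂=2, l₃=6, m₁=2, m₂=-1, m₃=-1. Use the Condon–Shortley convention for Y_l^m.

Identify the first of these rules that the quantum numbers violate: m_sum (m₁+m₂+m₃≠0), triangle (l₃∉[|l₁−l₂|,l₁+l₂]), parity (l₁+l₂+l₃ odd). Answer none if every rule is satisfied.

parity

azimuthal sum: 2 − 1 − 1 = 0  ✓
3 ≤ 6 ≤ 7 (triangle on l)  ✓
L = 5 + 2 + 6 = 13 (odd)  ✗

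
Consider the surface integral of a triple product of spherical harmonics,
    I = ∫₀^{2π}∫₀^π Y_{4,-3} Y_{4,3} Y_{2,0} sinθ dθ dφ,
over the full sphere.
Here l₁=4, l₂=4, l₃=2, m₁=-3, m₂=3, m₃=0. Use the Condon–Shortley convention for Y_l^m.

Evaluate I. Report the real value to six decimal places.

0.057344

Rules hold: Σm=0, L=10 even, 0≤2≤8.
N = 9·9·5 = 405
Δ = 6!·2!·2!/11! = 1/13860
Racah Σ t=2..4: t=2:+1/192 t=3:−1/36 t=4:+1/192 = -5/288
⇒ 3j(4 4 2; 0 0 0)² = 20/693, sgn -1
Racah Σ t=5..6: t=5:−1/480 t=6:+1/720 = -1/1440
⇒ 3j(4 4 2; -3 3 0)² = 7/1980, sgn -1
4πI² = N·(3j₀)²·(3jₘ)² = 5/121
I = +1·√(0.0413223/4π) = 0.05734392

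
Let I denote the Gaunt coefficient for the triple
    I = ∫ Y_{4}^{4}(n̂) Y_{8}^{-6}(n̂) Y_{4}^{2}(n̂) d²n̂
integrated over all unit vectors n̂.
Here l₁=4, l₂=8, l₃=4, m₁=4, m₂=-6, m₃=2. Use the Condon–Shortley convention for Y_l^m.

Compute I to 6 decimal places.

m-sum 0 ✓  L=16 even ✓  4≤4≤12 ✓
Π(2lᵢ+1) = 9×17×9 = 1377
triangle coeff Δ(4,8,4) = 1/218790
Σ_t [4,4]: t=4:+1/331776 = 1/331776
(3j)²=490/21879 [(4 8 4; 0 0 0)], sign=+1
Σ_t [0,0]: t=0:+1/58060800 = 1/58060800
(3j)²=7/510 [(4 8 4; 4 -6 2)], sign=+1
⇒ 4πI² = 1029/2431
I = (+1)√(1029/2431/(4π)) = 0.18353136

0.183531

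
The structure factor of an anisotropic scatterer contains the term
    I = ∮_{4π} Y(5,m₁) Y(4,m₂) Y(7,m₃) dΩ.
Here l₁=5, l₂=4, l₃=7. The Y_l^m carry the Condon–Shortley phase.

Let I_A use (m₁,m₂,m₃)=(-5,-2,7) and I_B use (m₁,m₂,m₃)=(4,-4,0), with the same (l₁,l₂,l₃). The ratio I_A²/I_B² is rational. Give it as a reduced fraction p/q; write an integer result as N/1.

2145/112

Same 5,4,7: normalisation and zero-m 3j drop out of the ratio.
A: Δ: 2! 8! 6! / 17! → 1/6126120; sum: t=2:+1/58060800 = 1/58060800; 3j²(5 4 7; -5 -2 7) = Δ·Π!·Σ² = 3/136  (sign +1)
B: Δ: 2! 8! 6! / 17! → 1/6126120; sum: t=0:+1/7257600 = 1/7257600; 3j²(5 4 7; 4 -4 0) = Δ·Π!·Σ² = 14/12155  (sign -1)
I_A²/I_B² = (3/136)/(14/12155) = 2145/112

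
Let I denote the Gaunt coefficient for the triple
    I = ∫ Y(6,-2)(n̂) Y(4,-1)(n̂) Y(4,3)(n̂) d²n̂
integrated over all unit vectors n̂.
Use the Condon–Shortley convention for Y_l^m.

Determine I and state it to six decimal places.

-0.165283

Checks pass: Σm=0; 14 even; l₃=4∈[2,10].
(2·6+1)(2·4+1)(2·4+1) = 1053
Δ: 6! 6! 2! / 15! → 1/1261260
sum: t=2:+1/4608 t=3:−1/1296 t=4:+1/4608 = -7/20736
3j²(6 4 4; 0 0 0) = Δ·Π!·Σ² = 20/1287  (sign -1)
sum: t=2:+1/34560 t=3:−1/8640 = -1/11520
3j²(6 4 4; -2 -1 3) = Δ·Π!·Σ² = 3/143  (sign +1)
combine: 4πI² = 1053·20/1287·3/143 = 540/1573
take √, sign -1: I = -0.16528277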